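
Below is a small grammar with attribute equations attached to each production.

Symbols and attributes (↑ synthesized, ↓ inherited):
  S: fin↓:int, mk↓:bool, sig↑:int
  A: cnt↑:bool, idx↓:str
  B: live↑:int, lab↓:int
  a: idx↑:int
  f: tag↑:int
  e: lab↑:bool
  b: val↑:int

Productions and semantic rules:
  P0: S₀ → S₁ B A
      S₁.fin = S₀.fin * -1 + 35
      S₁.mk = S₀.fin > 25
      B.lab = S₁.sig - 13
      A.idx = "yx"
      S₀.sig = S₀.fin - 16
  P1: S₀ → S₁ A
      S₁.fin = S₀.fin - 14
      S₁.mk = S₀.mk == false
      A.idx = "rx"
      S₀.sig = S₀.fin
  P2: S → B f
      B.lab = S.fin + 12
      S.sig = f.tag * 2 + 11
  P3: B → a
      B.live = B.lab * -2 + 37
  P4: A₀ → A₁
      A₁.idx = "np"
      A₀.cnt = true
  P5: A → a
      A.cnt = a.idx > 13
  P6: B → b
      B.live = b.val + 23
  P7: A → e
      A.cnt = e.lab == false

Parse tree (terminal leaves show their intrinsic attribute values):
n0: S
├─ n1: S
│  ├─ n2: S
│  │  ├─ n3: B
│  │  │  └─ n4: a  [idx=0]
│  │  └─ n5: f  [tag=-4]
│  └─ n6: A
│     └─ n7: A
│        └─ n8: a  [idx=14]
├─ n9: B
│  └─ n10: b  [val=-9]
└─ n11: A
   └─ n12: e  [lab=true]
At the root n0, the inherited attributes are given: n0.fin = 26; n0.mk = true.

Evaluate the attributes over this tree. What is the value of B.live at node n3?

1. n0.fin = 26  [given at root]
2. n0.mk = true  [given at root]
3. n1.fin = 9  [S₀.fin * -1 + 35]
4. n1.mk = true  [S₀.fin > 25]
5. n2.fin = -5  [S₀.fin - 14]
6. n2.mk = false  [S₀.mk == false]
7. n3.lab = 7  [S.fin + 12]
8. n4.idx = 0  [terminal]
9. n3.live = 23  [B.lab * -2 + 37]
10. n5.tag = -4  [terminal]
11. n2.sig = 3  [f.tag * 2 + 11]
12. n6.idx = "rx"  ["rx"]
13. n7.idx = "np"  ["np"]
14. n8.idx = 14  [terminal]
15. n7.cnt = true  [a.idx > 13]
16. n6.cnt = true  [true]
17. n1.sig = 9  [S₀.fin]
18. n9.lab = -4  [S₁.sig - 13]
19. n10.val = -9  [terminal]
20. n9.live = 14  [b.val + 23]
21. n11.idx = "yx"  ["yx"]
22. n12.lab = true  [terminal]
23. n11.cnt = false  [e.lab == false]
24. n0.sig = 10  [S₀.fin - 16]

23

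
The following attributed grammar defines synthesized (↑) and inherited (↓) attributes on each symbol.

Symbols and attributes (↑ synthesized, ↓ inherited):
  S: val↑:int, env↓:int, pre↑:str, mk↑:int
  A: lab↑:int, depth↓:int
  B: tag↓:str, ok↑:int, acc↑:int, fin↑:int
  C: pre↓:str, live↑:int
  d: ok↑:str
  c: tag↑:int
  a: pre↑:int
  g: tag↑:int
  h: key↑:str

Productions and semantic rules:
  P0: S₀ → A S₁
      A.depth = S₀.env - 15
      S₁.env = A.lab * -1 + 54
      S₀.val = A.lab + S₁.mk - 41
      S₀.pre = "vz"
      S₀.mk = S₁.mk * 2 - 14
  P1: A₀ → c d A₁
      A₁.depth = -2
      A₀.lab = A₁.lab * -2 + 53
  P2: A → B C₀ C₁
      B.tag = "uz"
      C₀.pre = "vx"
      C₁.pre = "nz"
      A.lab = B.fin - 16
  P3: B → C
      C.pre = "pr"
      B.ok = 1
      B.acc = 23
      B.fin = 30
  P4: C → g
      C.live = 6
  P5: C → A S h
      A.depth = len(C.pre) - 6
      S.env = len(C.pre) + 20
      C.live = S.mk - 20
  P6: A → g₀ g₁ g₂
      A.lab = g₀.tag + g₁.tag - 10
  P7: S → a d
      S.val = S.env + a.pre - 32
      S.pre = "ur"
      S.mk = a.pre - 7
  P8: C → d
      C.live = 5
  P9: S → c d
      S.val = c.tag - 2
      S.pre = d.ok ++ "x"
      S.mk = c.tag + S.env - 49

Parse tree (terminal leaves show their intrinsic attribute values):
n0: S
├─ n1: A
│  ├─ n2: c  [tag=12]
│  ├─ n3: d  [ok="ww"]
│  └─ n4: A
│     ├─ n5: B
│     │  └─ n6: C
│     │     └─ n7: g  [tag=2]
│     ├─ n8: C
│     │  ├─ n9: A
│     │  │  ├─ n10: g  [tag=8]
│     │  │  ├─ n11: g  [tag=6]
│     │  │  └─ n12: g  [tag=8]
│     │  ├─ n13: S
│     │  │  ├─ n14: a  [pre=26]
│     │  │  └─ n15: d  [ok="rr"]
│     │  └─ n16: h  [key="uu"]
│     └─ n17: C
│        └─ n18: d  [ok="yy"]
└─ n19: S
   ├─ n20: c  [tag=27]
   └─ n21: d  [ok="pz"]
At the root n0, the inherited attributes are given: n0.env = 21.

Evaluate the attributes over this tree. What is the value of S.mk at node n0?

0

1. n0.env = 21  [given at root]
2. n1.depth = 6  [S₀.env - 15]
3. n2.tag = 12  [terminal]
4. n3.ok = "ww"  [terminal]
5. n4.depth = -2  [-2]
6. n5.tag = "uz"  ["uz"]
7. n6.pre = "pr"  ["pr"]
8. n7.tag = 2  [terminal]
9. n6.live = 6  [6]
10. n5.ok = 1  [1]
11. n5.acc = 23  [23]
12. n5.fin = 30  [30]
13. n8.pre = "vx"  ["vx"]
14. n9.depth = -4  [len(C.pre) - 6]
15. n10.tag = 8  [terminal]
16. n11.tag = 6  [terminal]
17. n12.tag = 8  [terminal]
18. n9.lab = 4  [g₀.tag + g₁.tag - 10]
19. n13.env = 22  [len(C.pre) + 20]
20. n14.pre = 26  [terminal]
21. n15.ok = "rr"  [terminal]
22. n13.val = 16  [S.env + a.pre - 32]
23. n13.pre = "ur"  ["ur"]
24. n13.mk = 19  [a.pre - 7]
25. n16.key = "uu"  [terminal]
26. n8.live = -1  [S.mk - 20]
27. n17.pre = "nz"  ["nz"]
28. n18.ok = "yy"  [terminal]
29. n17.live = 5  [5]
30. n4.lab = 14  [B.fin - 16]
31. n1.lab = 25  [A₁.lab * -2 + 53]
32. n19.env = 29  [A.lab * -1 + 54]
33. n20.tag = 27  [terminal]
34. n21.ok = "pz"  [terminal]
35. n19.val = 25  [c.tag - 2]
36. n19.pre = "pzx"  [d.ok ++ "x"]
37. n19.mk = 7  [c.tag + S.env - 49]
38. n0.val = -9  [A.lab + S₁.mk - 41]
39. n0.pre = "vz"  ["vz"]
40. n0.mk = 0  [S₁.mk * 2 - 14]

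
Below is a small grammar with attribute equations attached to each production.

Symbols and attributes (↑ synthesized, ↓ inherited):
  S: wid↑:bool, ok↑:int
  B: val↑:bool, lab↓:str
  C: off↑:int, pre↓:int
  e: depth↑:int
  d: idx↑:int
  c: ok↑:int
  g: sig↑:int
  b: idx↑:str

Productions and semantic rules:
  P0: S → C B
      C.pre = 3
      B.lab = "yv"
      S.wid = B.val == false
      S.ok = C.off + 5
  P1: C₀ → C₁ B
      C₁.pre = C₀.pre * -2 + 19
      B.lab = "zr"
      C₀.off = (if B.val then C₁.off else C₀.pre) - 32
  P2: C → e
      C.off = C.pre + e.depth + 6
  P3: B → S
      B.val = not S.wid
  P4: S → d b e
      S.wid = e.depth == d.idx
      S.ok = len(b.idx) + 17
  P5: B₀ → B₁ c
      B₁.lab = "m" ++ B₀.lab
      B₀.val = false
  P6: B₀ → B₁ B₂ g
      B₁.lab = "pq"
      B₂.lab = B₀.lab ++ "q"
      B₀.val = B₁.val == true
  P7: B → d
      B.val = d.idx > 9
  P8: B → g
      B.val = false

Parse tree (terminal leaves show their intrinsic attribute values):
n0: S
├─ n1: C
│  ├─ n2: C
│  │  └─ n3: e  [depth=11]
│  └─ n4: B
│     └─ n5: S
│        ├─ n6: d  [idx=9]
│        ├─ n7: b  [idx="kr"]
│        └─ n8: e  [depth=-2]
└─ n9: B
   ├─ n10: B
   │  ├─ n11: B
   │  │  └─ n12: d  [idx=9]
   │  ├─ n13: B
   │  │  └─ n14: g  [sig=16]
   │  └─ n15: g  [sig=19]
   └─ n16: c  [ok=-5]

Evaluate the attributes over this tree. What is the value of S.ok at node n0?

1. n1.pre = 3  [3]
2. n2.pre = 13  [C₀.pre * -2 + 19]
3. n3.depth = 11  [terminal]
4. n2.off = 30  [C.pre + e.depth + 6]
5. n4.lab = "zr"  ["zr"]
6. n6.idx = 9  [terminal]
7. n7.idx = "kr"  [terminal]
8. n8.depth = -2  [terminal]
9. n5.wid = false  [e.depth == d.idx]
10. n5.ok = 19  [len(b.idx) + 17]
11. n4.val = true  [not S.wid]
12. n1.off = -2  [(if B.val then C₁.off else C₀.pre) - 32]
13. n9.lab = "yv"  ["yv"]
14. n10.lab = "myv"  ["m" ++ B₀.lab]
15. n11.lab = "pq"  ["pq"]
16. n12.idx = 9  [terminal]
17. n11.val = false  [d.idx > 9]
18. n13.lab = "myvq"  [B₀.lab ++ "q"]
19. n14.sig = 16  [terminal]
20. n13.val = false  [false]
21. n15.sig = 19  [terminal]
22. n10.val = false  [B₁.val == true]
23. n16.ok = -5  [terminal]
24. n9.val = false  [false]
25. n0.wid = true  [B.val == false]
26. n0.ok = 3  [C.off + 5]

3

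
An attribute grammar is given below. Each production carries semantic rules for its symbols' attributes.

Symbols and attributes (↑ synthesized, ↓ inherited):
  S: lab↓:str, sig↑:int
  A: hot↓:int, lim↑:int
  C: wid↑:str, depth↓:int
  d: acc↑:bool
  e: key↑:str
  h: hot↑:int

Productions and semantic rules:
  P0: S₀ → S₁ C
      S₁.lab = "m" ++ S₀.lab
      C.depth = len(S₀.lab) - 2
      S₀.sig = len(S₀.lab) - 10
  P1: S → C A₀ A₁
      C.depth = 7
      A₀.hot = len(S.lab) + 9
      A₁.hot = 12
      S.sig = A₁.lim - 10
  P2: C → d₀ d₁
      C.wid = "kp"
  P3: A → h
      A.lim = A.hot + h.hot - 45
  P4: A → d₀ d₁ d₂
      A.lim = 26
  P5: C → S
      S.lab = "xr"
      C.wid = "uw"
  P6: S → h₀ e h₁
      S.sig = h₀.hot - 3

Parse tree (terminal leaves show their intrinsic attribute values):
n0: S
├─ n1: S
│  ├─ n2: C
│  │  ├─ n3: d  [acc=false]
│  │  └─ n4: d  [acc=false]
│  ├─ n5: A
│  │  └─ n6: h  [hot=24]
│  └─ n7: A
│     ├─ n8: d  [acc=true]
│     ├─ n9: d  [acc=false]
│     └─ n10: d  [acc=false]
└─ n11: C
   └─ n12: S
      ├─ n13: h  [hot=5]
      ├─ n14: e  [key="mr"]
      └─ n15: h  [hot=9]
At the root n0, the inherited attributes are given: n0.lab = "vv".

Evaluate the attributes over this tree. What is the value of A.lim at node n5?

-9

1. n0.lab = "vv"  [given at root]
2. n1.lab = "mvv"  ["m" ++ S₀.lab]
3. n2.depth = 7  [7]
4. n3.acc = false  [terminal]
5. n4.acc = false  [terminal]
6. n2.wid = "kp"  ["kp"]
7. n5.hot = 12  [len(S.lab) + 9]
8. n6.hot = 24  [terminal]
9. n5.lim = -9  [A.hot + h.hot - 45]
10. n7.hot = 12  [12]
11. n8.acc = true  [terminal]
12. n9.acc = false  [terminal]
13. n10.acc = false  [terminal]
14. n7.lim = 26  [26]
15. n1.sig = 16  [A₁.lim - 10]
16. n11.depth = 0  [len(S₀.lab) - 2]
17. n12.lab = "xr"  ["xr"]
18. n13.hot = 5  [terminal]
19. n14.key = "mr"  [terminal]
20. n15.hot = 9  [terminal]
21. n12.sig = 2  [h₀.hot - 3]
22. n11.wid = "uw"  ["uw"]
23. n0.sig = -8  [len(S₀.lab) - 10]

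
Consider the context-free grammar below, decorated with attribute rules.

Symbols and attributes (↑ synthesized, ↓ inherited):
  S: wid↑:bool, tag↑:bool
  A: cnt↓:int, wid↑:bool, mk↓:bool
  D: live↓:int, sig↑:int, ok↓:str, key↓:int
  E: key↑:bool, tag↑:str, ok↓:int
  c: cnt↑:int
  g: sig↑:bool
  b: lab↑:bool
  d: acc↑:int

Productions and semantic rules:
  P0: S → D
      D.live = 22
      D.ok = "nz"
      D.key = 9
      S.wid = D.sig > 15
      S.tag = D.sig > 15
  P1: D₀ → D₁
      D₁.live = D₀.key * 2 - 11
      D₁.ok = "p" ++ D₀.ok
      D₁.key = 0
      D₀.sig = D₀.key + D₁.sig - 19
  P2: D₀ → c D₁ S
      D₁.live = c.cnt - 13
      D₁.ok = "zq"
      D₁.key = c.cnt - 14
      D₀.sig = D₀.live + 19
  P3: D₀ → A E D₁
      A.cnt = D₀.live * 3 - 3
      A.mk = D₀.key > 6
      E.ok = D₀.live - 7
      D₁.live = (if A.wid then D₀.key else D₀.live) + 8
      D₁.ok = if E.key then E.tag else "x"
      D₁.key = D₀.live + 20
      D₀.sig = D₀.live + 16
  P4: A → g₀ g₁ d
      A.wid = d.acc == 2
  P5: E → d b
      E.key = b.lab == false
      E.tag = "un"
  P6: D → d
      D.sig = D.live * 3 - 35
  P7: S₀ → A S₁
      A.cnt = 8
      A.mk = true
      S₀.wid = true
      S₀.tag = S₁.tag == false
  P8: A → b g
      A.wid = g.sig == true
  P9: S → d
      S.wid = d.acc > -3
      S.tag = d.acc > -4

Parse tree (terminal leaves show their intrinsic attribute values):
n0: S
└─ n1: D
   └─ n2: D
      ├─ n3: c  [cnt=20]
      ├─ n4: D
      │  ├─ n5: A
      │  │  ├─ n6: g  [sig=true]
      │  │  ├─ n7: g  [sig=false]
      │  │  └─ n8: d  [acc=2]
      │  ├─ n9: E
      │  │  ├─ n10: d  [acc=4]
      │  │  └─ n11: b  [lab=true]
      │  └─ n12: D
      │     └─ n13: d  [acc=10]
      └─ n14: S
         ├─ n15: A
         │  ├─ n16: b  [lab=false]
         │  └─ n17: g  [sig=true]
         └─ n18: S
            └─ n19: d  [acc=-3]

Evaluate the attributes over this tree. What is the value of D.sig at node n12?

1. n1.live = 22  [22]
2. n1.ok = "nz"  ["nz"]
3. n1.key = 9  [9]
4. n2.live = 7  [D₀.key * 2 - 11]
5. n2.ok = "pnz"  ["p" ++ D₀.ok]
6. n2.key = 0  [0]
7. n3.cnt = 20  [terminal]
8. n4.live = 7  [c.cnt - 13]
9. n4.ok = "zq"  ["zq"]
10. n4.key = 6  [c.cnt - 14]
11. n5.cnt = 18  [D₀.live * 3 - 3]
12. n5.mk = false  [D₀.key > 6]
13. n6.sig = true  [terminal]
14. n7.sig = false  [terminal]
15. n8.acc = 2  [terminal]
16. n5.wid = true  [d.acc == 2]
17. n9.ok = 0  [D₀.live - 7]
18. n10.acc = 4  [terminal]
19. n11.lab = true  [terminal]
20. n9.key = false  [b.lab == false]
21. n9.tag = "un"  ["un"]
22. n12.live = 14  [(if A.wid then D₀.key else D₀.live) + 8]
23. n12.ok = "x"  [if E.key then E.tag else "x"]
24. n12.key = 27  [D₀.live + 20]
25. n13.acc = 10  [terminal]
26. n12.sig = 7  [D.live * 3 - 35]
27. n4.sig = 23  [D₀.live + 16]
28. n15.cnt = 8  [8]
29. n15.mk = true  [true]
30. n16.lab = false  [terminal]
31. n17.sig = true  [terminal]
32. n15.wid = true  [g.sig == true]
33. n19.acc = -3  [terminal]
34. n18.wid = false  [d.acc > -3]
35. n18.tag = true  [d.acc > -4]
36. n14.wid = true  [true]
37. n14.tag = false  [S₁.tag == false]
38. n2.sig = 26  [D₀.live + 19]
39. n1.sig = 16  [D₀.key + D₁.sig - 19]
40. n0.wid = true  [D.sig > 15]
41. n0.tag = true  [D.sig > 15]

7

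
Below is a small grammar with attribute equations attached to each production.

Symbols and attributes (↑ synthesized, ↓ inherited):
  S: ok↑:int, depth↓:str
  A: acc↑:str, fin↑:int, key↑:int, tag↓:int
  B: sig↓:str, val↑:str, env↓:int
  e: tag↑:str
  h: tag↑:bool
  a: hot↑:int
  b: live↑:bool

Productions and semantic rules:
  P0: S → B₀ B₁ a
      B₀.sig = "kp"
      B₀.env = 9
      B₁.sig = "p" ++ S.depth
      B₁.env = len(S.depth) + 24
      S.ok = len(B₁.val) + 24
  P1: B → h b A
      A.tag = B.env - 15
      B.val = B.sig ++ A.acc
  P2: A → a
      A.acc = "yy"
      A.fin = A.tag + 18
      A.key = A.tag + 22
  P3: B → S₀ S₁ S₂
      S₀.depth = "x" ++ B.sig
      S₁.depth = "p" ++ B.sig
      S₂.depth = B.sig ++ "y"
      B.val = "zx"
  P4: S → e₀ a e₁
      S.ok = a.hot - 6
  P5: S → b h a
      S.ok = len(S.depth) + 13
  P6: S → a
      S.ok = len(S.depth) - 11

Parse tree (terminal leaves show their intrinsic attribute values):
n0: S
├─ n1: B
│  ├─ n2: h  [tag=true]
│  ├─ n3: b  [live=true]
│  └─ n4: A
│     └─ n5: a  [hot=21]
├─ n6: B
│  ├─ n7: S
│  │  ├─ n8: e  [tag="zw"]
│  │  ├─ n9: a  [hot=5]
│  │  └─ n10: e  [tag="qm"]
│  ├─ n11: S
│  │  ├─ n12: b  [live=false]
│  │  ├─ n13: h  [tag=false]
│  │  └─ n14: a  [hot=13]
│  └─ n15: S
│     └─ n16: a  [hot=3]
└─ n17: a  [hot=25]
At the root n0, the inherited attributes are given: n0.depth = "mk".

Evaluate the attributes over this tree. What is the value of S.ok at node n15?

-7

1. n0.depth = "mk"  [given at root]
2. n1.sig = "kp"  ["kp"]
3. n1.env = 9  [9]
4. n2.tag = true  [terminal]
5. n3.live = true  [terminal]
6. n4.tag = -6  [B.env - 15]
7. n5.hot = 21  [terminal]
8. n4.acc = "yy"  ["yy"]
9. n4.fin = 12  [A.tag + 18]
10. n4.key = 16  [A.tag + 22]
11. n1.val = "kpyy"  [B.sig ++ A.acc]
12. n6.sig = "pmk"  ["p" ++ S.depth]
13. n6.env = 26  [len(S.depth) + 24]
14. n7.depth = "xpmk"  ["x" ++ B.sig]
15. n8.tag = "zw"  [terminal]
16. n9.hot = 5  [terminal]
17. n10.tag = "qm"  [terminal]
18. n7.ok = -1  [a.hot - 6]
19. n11.depth = "ppmk"  ["p" ++ B.sig]
20. n12.live = false  [terminal]
21. n13.tag = false  [terminal]
22. n14.hot = 13  [terminal]
23. n11.ok = 17  [len(S.depth) + 13]
24. n15.depth = "pmky"  [B.sig ++ "y"]
25. n16.hot = 3  [terminal]
26. n15.ok = -7  [len(S.depth) - 11]
27. n6.val = "zx"  ["zx"]
28. n17.hot = 25  [terminal]
29. n0.ok = 26  [len(B₁.val) + 24]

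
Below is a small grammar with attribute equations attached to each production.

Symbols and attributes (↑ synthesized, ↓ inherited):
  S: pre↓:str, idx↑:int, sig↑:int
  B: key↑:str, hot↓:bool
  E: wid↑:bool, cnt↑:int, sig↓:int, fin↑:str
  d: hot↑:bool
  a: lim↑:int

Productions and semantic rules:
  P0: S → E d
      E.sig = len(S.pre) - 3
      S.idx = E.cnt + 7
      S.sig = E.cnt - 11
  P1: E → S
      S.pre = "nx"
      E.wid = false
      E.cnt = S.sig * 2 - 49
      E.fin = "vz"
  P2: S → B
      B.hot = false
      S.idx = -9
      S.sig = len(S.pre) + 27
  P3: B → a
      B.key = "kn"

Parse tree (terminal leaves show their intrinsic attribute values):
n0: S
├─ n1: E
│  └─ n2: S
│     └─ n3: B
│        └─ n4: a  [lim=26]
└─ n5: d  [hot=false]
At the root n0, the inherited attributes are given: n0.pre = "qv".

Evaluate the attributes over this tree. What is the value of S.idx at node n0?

16

1. n0.pre = "qv"  [given at root]
2. n1.sig = -1  [len(S.pre) - 3]
3. n2.pre = "nx"  ["nx"]
4. n3.hot = false  [false]
5. n4.lim = 26  [terminal]
6. n3.key = "kn"  ["kn"]
7. n2.idx = -9  [-9]
8. n2.sig = 29  [len(S.pre) + 27]
9. n1.wid = false  [false]
10. n1.cnt = 9  [S.sig * 2 - 49]
11. n1.fin = "vz"  ["vz"]
12. n5.hot = false  [terminal]
13. n0.idx = 16  [E.cnt + 7]
14. n0.sig = -2  [E.cnt - 11]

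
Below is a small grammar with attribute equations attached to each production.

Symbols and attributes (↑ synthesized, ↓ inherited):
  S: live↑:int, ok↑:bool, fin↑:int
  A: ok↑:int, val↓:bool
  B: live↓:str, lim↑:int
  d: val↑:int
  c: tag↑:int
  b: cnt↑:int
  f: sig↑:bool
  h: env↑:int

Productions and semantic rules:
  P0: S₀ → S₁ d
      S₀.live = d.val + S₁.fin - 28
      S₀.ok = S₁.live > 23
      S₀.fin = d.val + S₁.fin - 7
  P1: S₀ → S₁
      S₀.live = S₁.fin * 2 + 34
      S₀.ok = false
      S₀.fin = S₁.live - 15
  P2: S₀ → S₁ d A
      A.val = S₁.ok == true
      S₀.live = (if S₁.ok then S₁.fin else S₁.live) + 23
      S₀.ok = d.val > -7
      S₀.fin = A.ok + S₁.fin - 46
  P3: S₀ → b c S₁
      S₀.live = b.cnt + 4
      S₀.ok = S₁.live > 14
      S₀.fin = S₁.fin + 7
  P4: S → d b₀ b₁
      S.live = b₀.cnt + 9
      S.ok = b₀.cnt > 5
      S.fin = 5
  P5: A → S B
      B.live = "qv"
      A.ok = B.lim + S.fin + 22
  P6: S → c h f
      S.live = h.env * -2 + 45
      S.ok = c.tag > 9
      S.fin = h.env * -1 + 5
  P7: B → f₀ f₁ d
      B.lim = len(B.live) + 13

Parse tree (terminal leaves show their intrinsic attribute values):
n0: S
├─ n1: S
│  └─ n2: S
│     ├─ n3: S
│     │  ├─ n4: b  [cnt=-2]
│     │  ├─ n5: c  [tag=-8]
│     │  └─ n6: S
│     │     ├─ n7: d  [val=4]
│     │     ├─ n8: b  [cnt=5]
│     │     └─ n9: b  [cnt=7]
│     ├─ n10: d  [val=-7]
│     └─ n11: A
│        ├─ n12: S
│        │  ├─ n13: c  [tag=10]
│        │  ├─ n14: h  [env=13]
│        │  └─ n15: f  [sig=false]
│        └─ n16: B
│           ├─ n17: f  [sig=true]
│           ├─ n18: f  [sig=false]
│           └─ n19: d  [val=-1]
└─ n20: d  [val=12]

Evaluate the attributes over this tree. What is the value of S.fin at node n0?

15

1. n4.cnt = -2  [terminal]
2. n5.tag = -8  [terminal]
3. n7.val = 4  [terminal]
4. n8.cnt = 5  [terminal]
5. n9.cnt = 7  [terminal]
6. n6.live = 14  [b₀.cnt + 9]
7. n6.ok = false  [b₀.cnt > 5]
8. n6.fin = 5  [5]
9. n3.live = 2  [b.cnt + 4]
10. n3.ok = false  [S₁.live > 14]
11. n3.fin = 12  [S₁.fin + 7]
12. n10.val = -7  [terminal]
13. n11.val = false  [S₁.ok == true]
14. n13.tag = 10  [terminal]
15. n14.env = 13  [terminal]
16. n15.sig = false  [terminal]
17. n12.live = 19  [h.env * -2 + 45]
18. n12.ok = true  [c.tag > 9]
19. n12.fin = -8  [h.env * -1 + 5]
20. n16.live = "qv"  ["qv"]
21. n17.sig = true  [terminal]
22. n18.sig = false  [terminal]
23. n19.val = -1  [terminal]
24. n16.lim = 15  [len(B.live) + 13]
25. n11.ok = 29  [B.lim + S.fin + 22]
26. n2.live = 25  [(if S₁.ok then S₁.fin else S₁.live) + 23]
27. n2.ok = false  [d.val > -7]
28. n2.fin = -5  [A.ok + S₁.fin - 46]
29. n1.live = 24  [S₁.fin * 2 + 34]
30. n1.ok = false  [false]
31. n1.fin = 10  [S₁.live - 15]
32. n20.val = 12  [terminal]
33. n0.live = -6  [d.val + S₁.fin - 28]
34. n0.ok = true  [S₁.live > 23]
35. n0.fin = 15  [d.val + S₁.fin - 7]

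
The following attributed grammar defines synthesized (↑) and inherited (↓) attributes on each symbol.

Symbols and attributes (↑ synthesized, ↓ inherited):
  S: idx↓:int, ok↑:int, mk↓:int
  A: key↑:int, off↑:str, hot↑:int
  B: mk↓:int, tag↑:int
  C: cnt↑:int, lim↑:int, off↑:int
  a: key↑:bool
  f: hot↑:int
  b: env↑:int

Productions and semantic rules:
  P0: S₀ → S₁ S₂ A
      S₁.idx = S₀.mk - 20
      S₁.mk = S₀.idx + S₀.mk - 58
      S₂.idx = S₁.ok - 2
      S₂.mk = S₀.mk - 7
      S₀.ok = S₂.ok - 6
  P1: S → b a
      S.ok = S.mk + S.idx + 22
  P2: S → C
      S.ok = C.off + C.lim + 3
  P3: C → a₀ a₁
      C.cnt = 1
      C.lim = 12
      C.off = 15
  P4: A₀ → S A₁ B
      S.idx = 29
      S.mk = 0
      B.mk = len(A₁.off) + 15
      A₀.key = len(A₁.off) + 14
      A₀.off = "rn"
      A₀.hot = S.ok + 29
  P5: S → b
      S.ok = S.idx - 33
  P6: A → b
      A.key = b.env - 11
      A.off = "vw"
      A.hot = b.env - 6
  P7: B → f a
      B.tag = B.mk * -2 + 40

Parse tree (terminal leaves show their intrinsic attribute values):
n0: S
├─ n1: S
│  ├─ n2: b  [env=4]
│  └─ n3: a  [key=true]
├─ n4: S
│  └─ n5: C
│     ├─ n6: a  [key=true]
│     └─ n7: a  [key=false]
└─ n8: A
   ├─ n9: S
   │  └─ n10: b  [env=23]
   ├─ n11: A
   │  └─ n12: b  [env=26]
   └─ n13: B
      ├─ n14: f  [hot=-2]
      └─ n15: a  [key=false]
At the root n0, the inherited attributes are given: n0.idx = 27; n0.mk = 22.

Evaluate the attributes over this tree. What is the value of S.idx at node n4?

1. n0.idx = 27  [given at root]
2. n0.mk = 22  [given at root]
3. n1.idx = 2  [S₀.mk - 20]
4. n1.mk = -9  [S₀.idx + S₀.mk - 58]
5. n2.env = 4  [terminal]
6. n3.key = true  [terminal]
7. n1.ok = 15  [S.mk + S.idx + 22]
8. n4.idx = 13  [S₁.ok - 2]
9. n4.mk = 15  [S₀.mk - 7]
10. n6.key = true  [terminal]
11. n7.key = false  [terminal]
12. n5.cnt = 1  [1]
13. n5.lim = 12  [12]
14. n5.off = 15  [15]
15. n4.ok = 30  [C.off + C.lim + 3]
16. n9.idx = 29  [29]
17. n9.mk = 0  [0]
18. n10.env = 23  [terminal]
19. n9.ok = -4  [S.idx - 33]
20. n12.env = 26  [terminal]
21. n11.key = 15  [b.env - 11]
22. n11.off = "vw"  ["vw"]
23. n11.hot = 20  [b.env - 6]
24. n13.mk = 17  [len(A₁.off) + 15]
25. n14.hot = -2  [terminal]
26. n15.key = false  [terminal]
27. n13.tag = 6  [B.mk * -2 + 40]
28. n8.key = 16  [len(A₁.off) + 14]
29. n8.off = "rn"  ["rn"]
30. n8.hot = 25  [S.ok + 29]
31. n0.ok = 24  [S₂.ok - 6]

13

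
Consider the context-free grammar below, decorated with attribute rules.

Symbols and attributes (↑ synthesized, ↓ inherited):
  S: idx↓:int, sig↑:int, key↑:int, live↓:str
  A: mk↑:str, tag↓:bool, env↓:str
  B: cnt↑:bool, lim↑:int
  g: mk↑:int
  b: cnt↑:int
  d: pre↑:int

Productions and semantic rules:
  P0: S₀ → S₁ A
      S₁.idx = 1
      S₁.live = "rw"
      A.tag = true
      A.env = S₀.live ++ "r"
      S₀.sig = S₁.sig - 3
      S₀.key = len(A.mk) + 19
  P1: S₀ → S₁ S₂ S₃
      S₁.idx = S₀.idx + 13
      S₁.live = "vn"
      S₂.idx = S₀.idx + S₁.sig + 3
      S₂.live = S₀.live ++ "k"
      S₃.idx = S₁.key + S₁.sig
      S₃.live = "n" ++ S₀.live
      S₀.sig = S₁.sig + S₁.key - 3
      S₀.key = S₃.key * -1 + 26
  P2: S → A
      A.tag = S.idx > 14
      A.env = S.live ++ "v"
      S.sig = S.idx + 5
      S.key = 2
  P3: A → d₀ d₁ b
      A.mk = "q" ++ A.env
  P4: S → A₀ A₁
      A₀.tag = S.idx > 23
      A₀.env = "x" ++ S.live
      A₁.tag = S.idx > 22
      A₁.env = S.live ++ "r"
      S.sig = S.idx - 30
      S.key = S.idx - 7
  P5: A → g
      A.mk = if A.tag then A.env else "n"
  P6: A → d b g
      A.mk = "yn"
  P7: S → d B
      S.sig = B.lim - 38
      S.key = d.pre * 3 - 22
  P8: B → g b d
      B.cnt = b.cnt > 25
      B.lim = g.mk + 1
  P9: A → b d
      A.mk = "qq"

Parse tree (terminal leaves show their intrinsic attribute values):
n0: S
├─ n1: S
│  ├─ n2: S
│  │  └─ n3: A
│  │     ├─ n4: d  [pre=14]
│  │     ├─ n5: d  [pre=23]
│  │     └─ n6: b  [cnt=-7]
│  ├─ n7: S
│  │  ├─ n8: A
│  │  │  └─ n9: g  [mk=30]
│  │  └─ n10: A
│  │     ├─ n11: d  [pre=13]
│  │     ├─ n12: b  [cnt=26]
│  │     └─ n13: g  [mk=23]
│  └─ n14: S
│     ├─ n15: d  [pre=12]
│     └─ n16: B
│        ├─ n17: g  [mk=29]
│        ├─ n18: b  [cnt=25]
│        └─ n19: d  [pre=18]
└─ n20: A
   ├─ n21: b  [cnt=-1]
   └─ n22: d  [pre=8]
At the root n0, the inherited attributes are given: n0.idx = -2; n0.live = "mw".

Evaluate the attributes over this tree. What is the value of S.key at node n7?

1. n0.idx = -2  [given at root]
2. n0.live = "mw"  [given at root]
3. n1.idx = 1  [1]
4. n1.live = "rw"  ["rw"]
5. n2.idx = 14  [S₀.idx + 13]
6. n2.live = "vn"  ["vn"]
7. n3.tag = false  [S.idx > 14]
8. n3.env = "vnv"  [S.live ++ "v"]
9. n4.pre = 14  [terminal]
10. n5.pre = 23  [terminal]
11. n6.cnt = -7  [terminal]
12. n3.mk = "qvnv"  ["q" ++ A.env]
13. n2.sig = 19  [S.idx + 5]
14. n2.key = 2  [2]
15. n7.idx = 23  [S₀.idx + S₁.sig + 3]
16. n7.live = "rwk"  [S₀.live ++ "k"]
17. n8.tag = false  [S.idx > 23]
18. n8.env = "xrwk"  ["x" ++ S.live]
19. n9.mk = 30  [terminal]
20. n8.mk = "n"  [if A.tag then A.env else "n"]
21. n10.tag = true  [S.idx > 22]
22. n10.env = "rwkr"  [S.live ++ "r"]
23. n11.pre = 13  [terminal]
24. n12.cnt = 26  [terminal]
25. n13.mk = 23  [terminal]
26. n10.mk = "yn"  ["yn"]
27. n7.sig = -7  [S.idx - 30]
28. n7.key = 16  [S.idx - 7]
29. n14.idx = 21  [S₁.key + S₁.sig]
30. n14.live = "nrw"  ["n" ++ S₀.live]
31. n15.pre = 12  [terminal]
32. n17.mk = 29  [terminal]
33. n18.cnt = 25  [terminal]
34. n19.pre = 18  [terminal]
35. n16.cnt = false  [b.cnt > 25]
36. n16.lim = 30  [g.mk + 1]
37. n14.sig = -8  [B.lim - 38]
38. n14.key = 14  [d.pre * 3 - 22]
39. n1.sig = 18  [S₁.sig + S₁.key - 3]
40. n1.key = 12  [S₃.key * -1 + 26]
41. n20.tag = true  [true]
42. n20.env = "mwr"  [S₀.live ++ "r"]
43. n21.cnt = -1  [terminal]
44. n22.pre = 8  [terminal]
45. n20.mk = "qq"  ["qq"]
46. n0.sig = 15  [S₁.sig - 3]
47. n0.key = 21  [len(A.mk) + 19]

16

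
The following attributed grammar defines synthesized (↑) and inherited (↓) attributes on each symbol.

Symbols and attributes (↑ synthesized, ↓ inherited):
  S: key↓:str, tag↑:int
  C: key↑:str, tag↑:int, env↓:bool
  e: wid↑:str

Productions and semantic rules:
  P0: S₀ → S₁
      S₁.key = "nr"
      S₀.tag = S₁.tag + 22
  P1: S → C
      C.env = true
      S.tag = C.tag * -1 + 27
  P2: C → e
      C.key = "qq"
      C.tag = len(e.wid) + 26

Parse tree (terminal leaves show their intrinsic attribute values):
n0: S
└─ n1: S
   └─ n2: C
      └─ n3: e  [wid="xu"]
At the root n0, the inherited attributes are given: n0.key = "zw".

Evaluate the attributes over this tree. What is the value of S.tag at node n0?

1. n0.key = "zw"  [given at root]
2. n1.key = "nr"  ["nr"]
3. n2.env = true  [true]
4. n3.wid = "xu"  [terminal]
5. n2.key = "qq"  ["qq"]
6. n2.tag = 28  [len(e.wid) + 26]
7. n1.tag = -1  [C.tag * -1 + 27]
8. n0.tag = 21  [S₁.tag + 22]

21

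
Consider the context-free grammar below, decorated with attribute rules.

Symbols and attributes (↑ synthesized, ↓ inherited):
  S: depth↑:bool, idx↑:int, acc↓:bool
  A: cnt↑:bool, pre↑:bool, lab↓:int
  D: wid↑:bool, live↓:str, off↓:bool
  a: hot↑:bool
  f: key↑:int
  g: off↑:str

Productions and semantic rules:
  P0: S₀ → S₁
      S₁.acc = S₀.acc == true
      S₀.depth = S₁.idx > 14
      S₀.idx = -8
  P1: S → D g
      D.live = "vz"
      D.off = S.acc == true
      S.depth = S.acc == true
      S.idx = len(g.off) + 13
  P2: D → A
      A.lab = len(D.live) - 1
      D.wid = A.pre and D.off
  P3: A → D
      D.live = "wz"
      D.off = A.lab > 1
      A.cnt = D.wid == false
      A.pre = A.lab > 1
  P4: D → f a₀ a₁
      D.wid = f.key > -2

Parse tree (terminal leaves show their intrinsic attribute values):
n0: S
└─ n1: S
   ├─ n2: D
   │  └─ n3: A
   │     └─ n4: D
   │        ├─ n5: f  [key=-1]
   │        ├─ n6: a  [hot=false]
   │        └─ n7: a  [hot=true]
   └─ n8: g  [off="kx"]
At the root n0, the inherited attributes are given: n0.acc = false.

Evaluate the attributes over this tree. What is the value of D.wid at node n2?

1. n0.acc = false  [given at root]
2. n1.acc = false  [S₀.acc == true]
3. n2.live = "vz"  ["vz"]
4. n2.off = false  [S.acc == true]
5. n3.lab = 1  [len(D.live) - 1]
6. n4.live = "wz"  ["wz"]
7. n4.off = false  [A.lab > 1]
8. n5.key = -1  [terminal]
9. n6.hot = false  [terminal]
10. n7.hot = true  [terminal]
11. n4.wid = true  [f.key > -2]
12. n3.cnt = false  [D.wid == false]
13. n3.pre = false  [A.lab > 1]
14. n2.wid = false  [A.pre and D.off]
15. n8.off = "kx"  [terminal]
16. n1.depth = false  [S.acc == true]
17. n1.idx = 15  [len(g.off) + 13]
18. n0.depth = true  [S₁.idx > 14]
19. n0.idx = -8  [-8]

false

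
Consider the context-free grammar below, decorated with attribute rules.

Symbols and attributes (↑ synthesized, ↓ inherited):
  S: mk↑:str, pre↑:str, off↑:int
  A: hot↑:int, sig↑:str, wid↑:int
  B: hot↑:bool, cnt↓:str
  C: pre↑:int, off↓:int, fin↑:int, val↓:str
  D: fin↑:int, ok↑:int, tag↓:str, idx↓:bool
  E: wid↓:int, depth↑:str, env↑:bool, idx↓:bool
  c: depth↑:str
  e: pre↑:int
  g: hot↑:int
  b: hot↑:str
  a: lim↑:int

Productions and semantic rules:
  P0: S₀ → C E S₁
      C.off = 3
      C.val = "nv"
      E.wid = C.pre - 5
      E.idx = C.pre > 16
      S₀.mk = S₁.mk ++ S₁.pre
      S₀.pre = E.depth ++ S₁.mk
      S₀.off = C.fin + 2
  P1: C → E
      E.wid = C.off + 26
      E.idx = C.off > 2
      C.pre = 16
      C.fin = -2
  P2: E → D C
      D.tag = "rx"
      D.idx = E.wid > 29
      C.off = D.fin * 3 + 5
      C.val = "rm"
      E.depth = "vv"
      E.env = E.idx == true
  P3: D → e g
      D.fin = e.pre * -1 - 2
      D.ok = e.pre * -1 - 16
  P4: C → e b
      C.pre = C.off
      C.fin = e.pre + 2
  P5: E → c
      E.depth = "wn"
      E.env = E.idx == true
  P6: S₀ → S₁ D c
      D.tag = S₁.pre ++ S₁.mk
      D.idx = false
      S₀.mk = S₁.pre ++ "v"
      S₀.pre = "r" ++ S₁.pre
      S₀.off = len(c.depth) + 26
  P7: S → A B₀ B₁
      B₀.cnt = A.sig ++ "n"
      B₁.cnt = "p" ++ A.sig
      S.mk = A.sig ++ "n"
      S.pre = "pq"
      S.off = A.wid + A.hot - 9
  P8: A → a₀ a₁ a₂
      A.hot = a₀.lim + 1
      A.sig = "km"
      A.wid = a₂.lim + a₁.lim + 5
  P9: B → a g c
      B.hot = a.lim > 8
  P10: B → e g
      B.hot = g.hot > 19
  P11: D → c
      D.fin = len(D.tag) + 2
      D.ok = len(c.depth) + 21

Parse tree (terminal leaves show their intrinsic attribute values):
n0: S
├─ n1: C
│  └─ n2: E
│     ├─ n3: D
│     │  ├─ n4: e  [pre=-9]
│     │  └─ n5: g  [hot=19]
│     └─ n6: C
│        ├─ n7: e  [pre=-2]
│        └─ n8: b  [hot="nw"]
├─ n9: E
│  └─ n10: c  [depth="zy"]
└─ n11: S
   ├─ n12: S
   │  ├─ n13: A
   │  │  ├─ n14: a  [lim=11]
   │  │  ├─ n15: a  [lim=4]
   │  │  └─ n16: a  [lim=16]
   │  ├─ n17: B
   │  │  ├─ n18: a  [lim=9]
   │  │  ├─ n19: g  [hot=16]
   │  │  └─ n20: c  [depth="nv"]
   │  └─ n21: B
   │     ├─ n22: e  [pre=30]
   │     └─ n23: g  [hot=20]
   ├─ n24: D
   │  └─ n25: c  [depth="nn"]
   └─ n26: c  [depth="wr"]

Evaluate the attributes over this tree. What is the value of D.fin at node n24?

1. n1.off = 3  [3]
2. n1.val = "nv"  ["nv"]
3. n2.wid = 29  [C.off + 26]
4. n2.idx = true  [C.off > 2]
5. n3.tag = "rx"  ["rx"]
6. n3.idx = false  [E.wid > 29]
7. n4.pre = -9  [terminal]
8. n5.hot = 19  [terminal]
9. n3.fin = 7  [e.pre * -1 - 2]
10. n3.ok = -7  [e.pre * -1 - 16]
11. n6.off = 26  [D.fin * 3 + 5]
12. n6.val = "rm"  ["rm"]
13. n7.pre = -2  [terminal]
14. n8.hot = "nw"  [terminal]
15. n6.pre = 26  [C.off]
16. n6.fin = 0  [e.pre + 2]
17. n2.depth = "vv"  ["vv"]
18. n2.env = true  [E.idx == true]
19. n1.pre = 16  [16]
20. n1.fin = -2  [-2]
21. n9.wid = 11  [C.pre - 5]
22. n9.idx = false  [C.pre > 16]
23. n10.depth = "zy"  [terminal]
24. n9.depth = "wn"  ["wn"]
25. n9.env = false  [E.idx == true]
26. n14.lim = 11  [terminal]
27. n15.lim = 4  [terminal]
28. n16.lim = 16  [terminal]
29. n13.hot = 12  [a₀.lim + 1]
30. n13.sig = "km"  ["km"]
31. n13.wid = 25  [a₂.lim + a₁.lim + 5]
32. n17.cnt = "kmn"  [A.sig ++ "n"]
33. n18.lim = 9  [terminal]
34. n19.hot = 16  [terminal]
35. n20.depth = "nv"  [terminal]
36. n17.hot = true  [a.lim > 8]
37. n21.cnt = "pkm"  ["p" ++ A.sig]
38. n22.pre = 30  [terminal]
39. n23.hot = 20  [terminal]
40. n21.hot = true  [g.hot > 19]
41. n12.mk = "kmn"  [A.sig ++ "n"]
42. n12.pre = "pq"  ["pq"]
43. n12.off = 28  [A.wid + A.hot - 9]
44. n24.tag = "pqkmn"  [S₁.pre ++ S₁.mk]
45. n24.idx = false  [false]
46. n25.depth = "nn"  [terminal]
47. n24.fin = 7  [len(D.tag) + 2]
48. n24.ok = 23  [len(c.depth) + 21]
49. n26.depth = "wr"  [terminal]
50. n11.mk = "pqv"  [S₁.pre ++ "v"]
51. n11.pre = "rpq"  ["r" ++ S₁.pre]
52. n11.off = 28  [len(c.depth) + 26]
53. n0.mk = "pqvrpq"  [S₁.mk ++ S₁.pre]
54. n0.pre = "wnpqv"  [E.depth ++ S₁.mk]
55. n0.off = 0  [C.fin + 2]

7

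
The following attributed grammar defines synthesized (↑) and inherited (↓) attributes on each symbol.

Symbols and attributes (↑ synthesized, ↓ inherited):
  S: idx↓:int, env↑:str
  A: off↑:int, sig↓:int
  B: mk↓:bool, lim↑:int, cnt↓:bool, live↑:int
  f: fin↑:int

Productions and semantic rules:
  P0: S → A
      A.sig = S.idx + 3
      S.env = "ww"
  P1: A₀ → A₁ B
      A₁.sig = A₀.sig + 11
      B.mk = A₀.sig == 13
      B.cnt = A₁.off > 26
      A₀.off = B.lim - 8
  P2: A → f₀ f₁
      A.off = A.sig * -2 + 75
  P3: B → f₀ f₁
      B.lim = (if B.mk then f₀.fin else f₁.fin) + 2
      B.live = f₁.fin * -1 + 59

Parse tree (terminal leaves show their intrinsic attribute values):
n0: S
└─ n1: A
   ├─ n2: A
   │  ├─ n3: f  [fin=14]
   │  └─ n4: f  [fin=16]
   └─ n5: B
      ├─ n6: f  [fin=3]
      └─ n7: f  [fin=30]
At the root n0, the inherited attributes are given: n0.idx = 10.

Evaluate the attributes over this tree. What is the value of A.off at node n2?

27

1. n0.idx = 10  [given at root]
2. n1.sig = 13  [S.idx + 3]
3. n2.sig = 24  [A₀.sig + 11]
4. n3.fin = 14  [terminal]
5. n4.fin = 16  [terminal]
6. n2.off = 27  [A.sig * -2 + 75]
7. n5.mk = true  [A₀.sig == 13]
8. n5.cnt = true  [A₁.off > 26]
9. n6.fin = 3  [terminal]
10. n7.fin = 30  [terminal]
11. n5.lim = 5  [(if B.mk then f₀.fin else f₁.fin) + 2]
12. n5.live = 29  [f₁.fin * -1 + 59]
13. n1.off = -3  [B.lim - 8]
14. n0.env = "ww"  ["ww"]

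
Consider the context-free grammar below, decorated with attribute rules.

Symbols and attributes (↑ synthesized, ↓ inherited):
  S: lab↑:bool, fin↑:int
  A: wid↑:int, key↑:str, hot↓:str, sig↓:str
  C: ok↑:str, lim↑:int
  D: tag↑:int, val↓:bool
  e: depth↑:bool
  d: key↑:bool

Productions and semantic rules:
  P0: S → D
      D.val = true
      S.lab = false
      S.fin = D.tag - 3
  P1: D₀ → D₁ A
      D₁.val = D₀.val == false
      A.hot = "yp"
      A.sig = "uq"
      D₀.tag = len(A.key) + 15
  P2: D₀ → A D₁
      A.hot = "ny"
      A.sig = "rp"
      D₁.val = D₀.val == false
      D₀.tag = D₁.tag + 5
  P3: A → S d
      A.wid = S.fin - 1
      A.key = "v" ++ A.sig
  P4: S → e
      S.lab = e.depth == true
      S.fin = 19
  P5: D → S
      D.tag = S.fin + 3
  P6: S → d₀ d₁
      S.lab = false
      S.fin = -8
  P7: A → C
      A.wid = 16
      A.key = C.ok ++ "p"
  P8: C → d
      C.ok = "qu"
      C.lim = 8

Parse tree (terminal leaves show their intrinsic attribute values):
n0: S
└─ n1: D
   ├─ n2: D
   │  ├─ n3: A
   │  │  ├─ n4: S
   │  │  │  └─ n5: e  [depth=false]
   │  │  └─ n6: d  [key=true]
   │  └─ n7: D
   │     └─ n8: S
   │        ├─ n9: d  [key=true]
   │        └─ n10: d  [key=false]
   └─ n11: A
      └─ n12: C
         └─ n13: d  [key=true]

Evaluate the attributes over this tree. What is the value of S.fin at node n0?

15

1. n1.val = true  [true]
2. n2.val = false  [D₀.val == false]
3. n3.hot = "ny"  ["ny"]
4. n3.sig = "rp"  ["rp"]
5. n5.depth = false  [terminal]
6. n4.lab = false  [e.depth == true]
7. n4.fin = 19  [19]
8. n6.key = true  [terminal]
9. n3.wid = 18  [S.fin - 1]
10. n3.key = "vrp"  ["v" ++ A.sig]
11. n7.val = true  [D₀.val == false]
12. n9.key = true  [terminal]
13. n10.key = false  [terminal]
14. n8.lab = false  [false]
15. n8.fin = -8  [-8]
16. n7.tag = -5  [S.fin + 3]
17. n2.tag = 0  [D₁.tag + 5]
18. n11.hot = "yp"  ["yp"]
19. n11.sig = "uq"  ["uq"]
20. n13.key = true  [terminal]
21. n12.ok = "qu"  ["qu"]
22. n12.lim = 8  [8]
23. n11.wid = 16  [16]
24. n11.key = "qup"  [C.ok ++ "p"]
25. n1.tag = 18  [len(A.key) + 15]
26. n0.lab = false  [false]
27. n0.fin = 15  [D.tag - 3]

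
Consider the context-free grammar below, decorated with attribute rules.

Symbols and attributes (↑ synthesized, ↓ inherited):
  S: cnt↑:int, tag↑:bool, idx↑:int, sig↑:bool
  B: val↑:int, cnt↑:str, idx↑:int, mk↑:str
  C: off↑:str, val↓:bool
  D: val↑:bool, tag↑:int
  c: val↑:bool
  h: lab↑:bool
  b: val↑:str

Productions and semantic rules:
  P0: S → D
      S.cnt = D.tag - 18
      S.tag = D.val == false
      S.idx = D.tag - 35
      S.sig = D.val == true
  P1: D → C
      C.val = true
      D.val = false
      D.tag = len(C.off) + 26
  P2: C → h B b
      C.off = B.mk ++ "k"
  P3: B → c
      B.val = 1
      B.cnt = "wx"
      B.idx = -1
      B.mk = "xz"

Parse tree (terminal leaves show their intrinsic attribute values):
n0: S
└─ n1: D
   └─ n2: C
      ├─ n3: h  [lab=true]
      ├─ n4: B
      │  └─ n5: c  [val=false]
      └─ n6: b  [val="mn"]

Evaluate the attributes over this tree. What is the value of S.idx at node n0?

1. n2.val = true  [true]
2. n3.lab = true  [terminal]
3. n5.val = false  [terminal]
4. n4.val = 1  [1]
5. n4.cnt = "wx"  ["wx"]
6. n4.idx = -1  [-1]
7. n4.mk = "xz"  ["xz"]
8. n6.val = "mn"  [terminal]
9. n2.off = "xzk"  [B.mk ++ "k"]
10. n1.val = false  [false]
11. n1.tag = 29  [len(C.off) + 26]
12. n0.cnt = 11  [D.tag - 18]
13. n0.tag = true  [D.val == false]
14. n0.idx = -6  [D.tag - 35]
15. n0.sig = false  [D.val == true]

-6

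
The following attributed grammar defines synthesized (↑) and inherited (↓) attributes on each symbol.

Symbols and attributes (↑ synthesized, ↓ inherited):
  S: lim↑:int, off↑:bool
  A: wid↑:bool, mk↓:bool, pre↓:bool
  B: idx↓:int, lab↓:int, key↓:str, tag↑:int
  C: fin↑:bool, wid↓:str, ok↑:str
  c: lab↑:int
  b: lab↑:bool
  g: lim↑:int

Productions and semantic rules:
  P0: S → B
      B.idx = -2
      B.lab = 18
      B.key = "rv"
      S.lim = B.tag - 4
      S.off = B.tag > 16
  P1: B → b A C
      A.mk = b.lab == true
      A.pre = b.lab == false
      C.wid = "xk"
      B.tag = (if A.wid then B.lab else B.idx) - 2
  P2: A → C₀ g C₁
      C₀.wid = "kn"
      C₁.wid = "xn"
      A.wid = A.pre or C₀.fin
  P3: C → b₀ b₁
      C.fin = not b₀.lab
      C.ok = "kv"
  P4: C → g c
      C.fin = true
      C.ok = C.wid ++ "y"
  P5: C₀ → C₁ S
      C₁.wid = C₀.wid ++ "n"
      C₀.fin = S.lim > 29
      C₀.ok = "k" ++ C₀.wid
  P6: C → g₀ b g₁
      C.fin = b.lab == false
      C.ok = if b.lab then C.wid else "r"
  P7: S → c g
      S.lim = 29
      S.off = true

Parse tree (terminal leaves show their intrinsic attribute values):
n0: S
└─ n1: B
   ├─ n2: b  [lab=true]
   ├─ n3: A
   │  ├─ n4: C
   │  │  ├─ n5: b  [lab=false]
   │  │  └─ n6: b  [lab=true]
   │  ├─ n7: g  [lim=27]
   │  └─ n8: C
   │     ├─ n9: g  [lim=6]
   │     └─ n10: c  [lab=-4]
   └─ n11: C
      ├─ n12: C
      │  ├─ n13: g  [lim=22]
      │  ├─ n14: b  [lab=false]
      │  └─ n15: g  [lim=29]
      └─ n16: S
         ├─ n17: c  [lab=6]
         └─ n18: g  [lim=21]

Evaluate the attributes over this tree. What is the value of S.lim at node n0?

1. n1.idx = -2  [-2]
2. n1.lab = 18  [18]
3. n1.key = "rv"  ["rv"]
4. n2.lab = true  [terminal]
5. n3.mk = true  [b.lab == true]
6. n3.pre = false  [b.lab == false]
7. n4.wid = "kn"  ["kn"]
8. n5.lab = false  [terminal]
9. n6.lab = true  [terminal]
10. n4.fin = true  [not b₀.lab]
11. n4.ok = "kv"  ["kv"]
12. n7.lim = 27  [terminal]
13. n8.wid = "xn"  ["xn"]
14. n9.lim = 6  [terminal]
15. n10.lab = -4  [terminal]
16. n8.fin = true  [true]
17. n8.ok = "xny"  [C.wid ++ "y"]
18. n3.wid = true  [A.pre or C₀.fin]
19. n11.wid = "xk"  ["xk"]
20. n12.wid = "xkn"  [C₀.wid ++ "n"]
21. n13.lim = 22  [terminal]
22. n14.lab = false  [terminal]
23. n15.lim = 29  [terminal]
24. n12.fin = true  [b.lab == false]
25. n12.ok = "r"  [if b.lab then C.wid else "r"]
26. n17.lab = 6  [terminal]
27. n18.lim = 21  [terminal]
28. n16.lim = 29  [29]
29. n16.off = true  [true]
30. n11.fin = false  [S.lim > 29]
31. n11.ok = "kxk"  ["k" ++ C₀.wid]
32. n1.tag = 16  [(if A.wid then B.lab else B.idx) - 2]
33. n0.lim = 12  [B.tag - 4]
34. n0.off = false  [B.tag > 16]

12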